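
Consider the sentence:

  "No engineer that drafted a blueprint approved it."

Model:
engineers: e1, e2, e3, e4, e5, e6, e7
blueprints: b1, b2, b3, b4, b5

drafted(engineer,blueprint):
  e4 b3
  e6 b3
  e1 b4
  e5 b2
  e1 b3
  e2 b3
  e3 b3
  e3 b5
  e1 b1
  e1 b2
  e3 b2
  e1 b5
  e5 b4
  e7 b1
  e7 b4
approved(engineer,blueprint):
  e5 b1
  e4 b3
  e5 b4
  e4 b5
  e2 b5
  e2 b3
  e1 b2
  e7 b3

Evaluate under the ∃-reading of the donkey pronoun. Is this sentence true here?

False

"it" takes "a blueprint" as antecedent — a donkey pronoun bound across the clause boundary.
Truth condition: for no (e,b) with drafted(e,b) does approved(e,b) hold.
Restrictor pairs — does the scope hold? (e1,b1):fails  (e1,b2):holds  (e1,b3):fails  (e1,b4):fails  (e1,b5):fails  (e2,b3):holds  (e3,b2):fails  (e3,b3):fails  (e3,b5):fails  (e4,b3):holds  (e5,b2):fails  (e5,b4):holds  (e6,b3):fails  (e7,b1):fails  (e7,b4):fails
Scope holds for 4 pair(s), so the sentence is false.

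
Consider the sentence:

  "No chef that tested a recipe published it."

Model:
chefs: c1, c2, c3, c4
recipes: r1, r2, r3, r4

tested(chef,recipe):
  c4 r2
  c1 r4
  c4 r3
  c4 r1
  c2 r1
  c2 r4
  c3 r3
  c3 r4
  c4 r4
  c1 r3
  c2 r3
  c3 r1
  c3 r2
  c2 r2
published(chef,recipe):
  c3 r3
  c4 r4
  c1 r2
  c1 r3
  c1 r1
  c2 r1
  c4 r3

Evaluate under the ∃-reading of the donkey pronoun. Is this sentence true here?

"it" takes "a recipe" as antecedent — a donkey pronoun bound across the clause boundary.
Truth condition: for no (c,r) with tested(c,r) does published(c,r) hold.
Restrictor pairs — does the scope hold? (c1,r3):holds  (c1,r4):fails  (c2,r1):holds  (c2,r2):fails  (c2,r3):fails  (c2,r4):fails  (c3,r1):fails  (c3,r2):fails  (c3,r3):holds  (c3,r4):fails  (c4,r1):fails  (c4,r2):fails  (c4,r3):holds  (c4,r4):holds
Scope holds for 5 pair(s), so the sentence is false.

False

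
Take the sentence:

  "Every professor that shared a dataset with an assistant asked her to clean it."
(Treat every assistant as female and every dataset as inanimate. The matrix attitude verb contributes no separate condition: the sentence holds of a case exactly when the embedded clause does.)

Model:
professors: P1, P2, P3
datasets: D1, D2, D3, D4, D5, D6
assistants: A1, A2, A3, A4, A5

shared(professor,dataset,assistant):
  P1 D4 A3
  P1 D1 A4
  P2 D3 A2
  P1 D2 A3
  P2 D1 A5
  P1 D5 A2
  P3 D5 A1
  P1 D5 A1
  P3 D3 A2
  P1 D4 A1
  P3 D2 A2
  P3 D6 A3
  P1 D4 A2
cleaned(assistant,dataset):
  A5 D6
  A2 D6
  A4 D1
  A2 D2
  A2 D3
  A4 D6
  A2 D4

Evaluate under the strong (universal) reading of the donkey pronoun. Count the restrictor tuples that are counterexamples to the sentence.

"her" takes "an assistant" as antecedent and "it" takes "a dataset"; both are donkey pronouns co-varying with the restrictor.
Strong reading: for every (p,d,a) with shared(p,d,a), cleaned(a,d).
Restrictor triples: (P1,D1,A4)→cleaned(A4,D1) ✓  (P1,D2,A3)→cleaned(A3,D2) ✗  (P1,D4,A1)→cleaned(A1,D4) ✗  (P1,D4,A2)→cleaned(A2,D4) ✓  (P1,D4,A3)→cleaned(A3,D4) ✗  (P1,D5,A1)→cleaned(A1,D5) ✗  (P1,D5,A2)→cleaned(A2,D5) ✗  (P2,D1,A5)→cleaned(A5,D1) ✗  (P2,D3,A2)→cleaned(A2,D3) ✓  (P3,D2,A2)→cleaned(A2,D2) ✓  (P3,D3,A2)→cleaned(A2,D3) ✓  (P3,D5,A1)→cleaned(A1,D5) ✗  (P3,D6,A3)→cleaned(A3,D6) ✗
Counterexamples (restrictor triples failing the scope): 8.

8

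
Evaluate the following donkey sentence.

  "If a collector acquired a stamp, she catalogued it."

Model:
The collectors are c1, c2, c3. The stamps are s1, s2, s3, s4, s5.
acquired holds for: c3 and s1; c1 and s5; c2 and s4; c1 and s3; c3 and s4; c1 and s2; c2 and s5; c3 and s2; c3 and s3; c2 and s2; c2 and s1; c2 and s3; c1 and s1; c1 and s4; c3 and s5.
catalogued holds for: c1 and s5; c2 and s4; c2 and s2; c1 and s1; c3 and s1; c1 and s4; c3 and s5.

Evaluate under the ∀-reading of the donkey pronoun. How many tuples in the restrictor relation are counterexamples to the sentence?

"it" takes "a stamp" as antecedent — a donkey pronoun bound across the clause boundary.
Strong reading: for every (c,s) with acquired(c,s), catalogued(c,s).
Restrictor pairs: (c1,s1) ✓  (c1,s2) ✗  (c1,s3) ✗  (c1,s4) ✓  (c1,s5) ✓  (c2,s1) ✗  (c2,s2) ✓  (c2,s3) ✗  (c2,s4) ✓  (c2,s5) ✗  (c3,s1) ✓  (c3,s2) ✗  (c3,s3) ✗  (c3,s4) ✗  (c3,s5) ✓
Counterexamples (restrictor pairs failing the scope): 8.

8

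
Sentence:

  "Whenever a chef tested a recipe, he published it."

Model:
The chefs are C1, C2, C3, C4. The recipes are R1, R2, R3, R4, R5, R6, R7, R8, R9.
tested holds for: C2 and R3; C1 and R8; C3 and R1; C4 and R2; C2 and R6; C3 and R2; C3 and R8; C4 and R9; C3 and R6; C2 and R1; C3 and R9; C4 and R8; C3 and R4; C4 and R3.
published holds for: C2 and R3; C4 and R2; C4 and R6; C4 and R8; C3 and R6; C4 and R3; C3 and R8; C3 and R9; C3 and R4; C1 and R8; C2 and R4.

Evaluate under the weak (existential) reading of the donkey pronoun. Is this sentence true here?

True

"it" takes "a recipe" as antecedent — a donkey pronoun bound across the clause boundary.
Weak reading: every chef c with some tested-recipe has at least one tested-recipe r such that published(c,r).
Per chef: C1:✓  C2:✓  C3:✓  C4:✓
Every chef in the restrictor has a witness.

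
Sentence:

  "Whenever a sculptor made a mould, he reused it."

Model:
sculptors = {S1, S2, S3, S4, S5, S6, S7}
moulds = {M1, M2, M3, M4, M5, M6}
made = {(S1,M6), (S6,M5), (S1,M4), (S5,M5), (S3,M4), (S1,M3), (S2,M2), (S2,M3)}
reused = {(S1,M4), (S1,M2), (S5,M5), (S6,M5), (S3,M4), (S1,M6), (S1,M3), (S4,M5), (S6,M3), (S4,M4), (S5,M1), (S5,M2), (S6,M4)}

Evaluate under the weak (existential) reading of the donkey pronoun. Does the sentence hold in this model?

False

"it" takes "a mould" as antecedent — a donkey pronoun bound across the clause boundary.
Weak reading: every sculptor s with some made-mould has at least one made-mould m such that reused(s,m).
Per sculptor: S1:✓  S2:✗  S3:✓  S5:✓  S6:✓
S2 has no witness among its made-moulds.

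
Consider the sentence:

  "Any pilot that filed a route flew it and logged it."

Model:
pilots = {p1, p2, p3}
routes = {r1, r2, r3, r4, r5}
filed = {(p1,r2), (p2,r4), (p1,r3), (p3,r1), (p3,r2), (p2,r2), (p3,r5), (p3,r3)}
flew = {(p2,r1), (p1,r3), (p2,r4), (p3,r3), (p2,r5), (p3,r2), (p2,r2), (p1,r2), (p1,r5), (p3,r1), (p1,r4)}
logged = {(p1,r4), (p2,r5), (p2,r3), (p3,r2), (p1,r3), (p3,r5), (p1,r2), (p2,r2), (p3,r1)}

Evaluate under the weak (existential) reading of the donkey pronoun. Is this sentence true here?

True

"it" takes "a route" as antecedent — a donkey pronoun bound across the clause boundary.
Weak reading: every pilot p with some filed-route has at least one filed-route r such that flew(p,r) ∧ logged(p,r).
Per pilot: p1:✓  p2:✓  p3:✓
Every pilot in the restrictor has a witness.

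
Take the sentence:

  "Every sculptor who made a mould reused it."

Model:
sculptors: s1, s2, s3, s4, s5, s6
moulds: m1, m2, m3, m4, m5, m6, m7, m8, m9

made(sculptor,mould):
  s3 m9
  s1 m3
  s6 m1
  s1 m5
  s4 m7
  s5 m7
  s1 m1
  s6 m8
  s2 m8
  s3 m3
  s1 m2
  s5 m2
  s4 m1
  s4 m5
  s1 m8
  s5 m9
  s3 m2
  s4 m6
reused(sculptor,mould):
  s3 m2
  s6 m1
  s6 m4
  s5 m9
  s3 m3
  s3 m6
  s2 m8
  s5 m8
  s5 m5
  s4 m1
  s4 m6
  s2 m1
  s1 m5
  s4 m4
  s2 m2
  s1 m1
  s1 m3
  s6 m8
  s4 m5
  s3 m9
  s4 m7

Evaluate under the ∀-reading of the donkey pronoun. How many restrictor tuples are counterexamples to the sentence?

"it" takes "a mould" as antecedent — a donkey pronoun bound across the clause boundary.
Strong reading: for every (s,m) with made(s,m), reused(s,m).
Restrictor pairs: (s1,m1) ✓  (s1,m2) ✗  (s1,m3) ✓  (s1,m5) ✓  (s1,m8) ✗  (s2,m8) ✓  (s3,m2) ✓  (s3,m3) ✓  (s3,m9) ✓  (s4,m1) ✓  (s4,m5) ✓  (s4,m6) ✓  (s4,m7) ✓  (s5,m2) ✗  (s5,m7) ✗  (s5,m9) ✓  (s6,m1) ✓  (s6,m8) ✓
Counterexamples (restrictor pairs failing the scope): 4.

4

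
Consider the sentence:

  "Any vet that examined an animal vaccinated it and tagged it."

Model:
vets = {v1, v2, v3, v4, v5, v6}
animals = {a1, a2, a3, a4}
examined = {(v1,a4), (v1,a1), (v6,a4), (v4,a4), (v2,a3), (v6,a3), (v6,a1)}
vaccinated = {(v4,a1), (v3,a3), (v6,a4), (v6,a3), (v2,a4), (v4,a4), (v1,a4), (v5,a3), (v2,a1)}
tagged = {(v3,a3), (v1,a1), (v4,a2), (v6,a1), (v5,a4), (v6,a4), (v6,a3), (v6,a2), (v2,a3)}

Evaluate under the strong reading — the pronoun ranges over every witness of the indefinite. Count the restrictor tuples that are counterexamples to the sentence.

"it" takes "an animal" as antecedent — a donkey pronoun bound across the clause boundary.
Strong reading: for every (v,a) with examined(v,a), vaccinated(v,a) ∧ tagged(v,a).
Restrictor pairs: (v1,a1) ✗  (v1,a4) ✗  (v2,a3) ✗  (v4,a4) ✗  (v6,a1) ✗  (v6,a3) ✓  (v6,a4) ✓
Counterexamples (restrictor pairs failing the scope): 5.

5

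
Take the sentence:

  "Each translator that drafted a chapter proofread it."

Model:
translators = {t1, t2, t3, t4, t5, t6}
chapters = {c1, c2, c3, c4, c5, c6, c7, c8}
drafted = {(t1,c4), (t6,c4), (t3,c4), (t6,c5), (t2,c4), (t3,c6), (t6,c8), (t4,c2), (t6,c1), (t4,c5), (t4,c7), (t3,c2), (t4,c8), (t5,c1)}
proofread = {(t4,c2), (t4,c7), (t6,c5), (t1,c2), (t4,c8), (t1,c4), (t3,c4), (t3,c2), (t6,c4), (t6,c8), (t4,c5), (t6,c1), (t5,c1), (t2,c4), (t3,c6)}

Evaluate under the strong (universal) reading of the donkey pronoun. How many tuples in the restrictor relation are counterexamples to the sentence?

0

"it" takes "a chapter" as antecedent — a donkey pronoun bound across the clause boundary.
Strong reading: for every (t,c) with drafted(t,c), proofread(t,c).
Restrictor pairs: (t1,c4) ✓  (t2,c4) ✓  (t3,c2) ✓  (t3,c4) ✓  (t3,c6) ✓  (t4,c2) ✓  (t4,c5) ✓  (t4,c7) ✓  (t4,c8) ✓  (t5,c1) ✓  (t6,c1) ✓  (t6,c4) ✓  (t6,c5) ✓  (t6,c8) ✓
Counterexamples (restrictor pairs failing the scope): 0.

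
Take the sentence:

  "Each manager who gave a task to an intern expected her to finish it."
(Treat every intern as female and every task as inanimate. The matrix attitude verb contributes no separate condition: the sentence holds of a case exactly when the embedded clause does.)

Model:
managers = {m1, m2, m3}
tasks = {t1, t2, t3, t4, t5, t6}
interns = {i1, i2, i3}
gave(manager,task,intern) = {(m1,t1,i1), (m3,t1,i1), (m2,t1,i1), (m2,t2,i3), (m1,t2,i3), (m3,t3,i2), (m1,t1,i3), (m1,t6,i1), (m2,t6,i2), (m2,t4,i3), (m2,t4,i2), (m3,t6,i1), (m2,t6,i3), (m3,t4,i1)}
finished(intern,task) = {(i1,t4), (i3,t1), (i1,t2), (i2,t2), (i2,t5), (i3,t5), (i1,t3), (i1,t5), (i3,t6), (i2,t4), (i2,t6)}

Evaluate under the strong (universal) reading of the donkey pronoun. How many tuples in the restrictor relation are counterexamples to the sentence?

9

"her" takes "an intern" as antecedent and "it" takes "a task"; both are donkey pronouns co-varying with the restrictor.
Strong reading: for every (m,t,i) with gave(m,t,i), finished(i,t).
Restrictor triples: (m1,t1,i1)→finished(i1,t1) ✗  (m1,t1,i3)→finished(i3,t1) ✓  (m1,t2,i3)→finished(i3,t2) ✗  (m1,t6,i1)→finished(i1,t6) ✗  (m2,t1,i1)→finished(i1,t1) ✗  (m2,t2,i3)→finished(i3,t2) ✗  (m2,t4,i2)→finished(i2,t4) ✓  (m2,t4,i3)→finished(i3,t4) ✗  (m2,t6,i2)→finished(i2,t6) ✓  (m2,t6,i3)→finished(i3,t6) ✓  (m3,t1,i1)→finished(i1,t1) ✗  (m3,t3,i2)→finished(i2,t3) ✗  (m3,t4,i1)→finished(i1,t4) ✓  (m3,t6,i1)→finished(i1,t6) ✗
Counterexamples (restrictor triples failing the scope): 9.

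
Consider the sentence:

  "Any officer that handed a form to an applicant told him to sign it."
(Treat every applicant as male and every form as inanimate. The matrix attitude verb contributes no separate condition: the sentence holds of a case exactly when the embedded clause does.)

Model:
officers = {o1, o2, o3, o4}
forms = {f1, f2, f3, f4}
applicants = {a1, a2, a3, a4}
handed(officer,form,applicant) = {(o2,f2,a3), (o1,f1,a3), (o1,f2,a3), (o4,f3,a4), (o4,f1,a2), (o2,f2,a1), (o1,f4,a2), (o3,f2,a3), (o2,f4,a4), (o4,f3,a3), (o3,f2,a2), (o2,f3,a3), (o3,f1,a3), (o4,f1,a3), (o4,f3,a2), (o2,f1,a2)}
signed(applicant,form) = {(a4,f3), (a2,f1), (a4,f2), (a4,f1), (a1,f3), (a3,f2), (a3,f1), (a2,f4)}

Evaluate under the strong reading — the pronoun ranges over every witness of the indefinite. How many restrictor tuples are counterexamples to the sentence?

6

"him" takes "an applicant" as antecedent and "it" takes "a form"; both are donkey pronouns co-varying with the restrictor.
Strong reading: for every (o,f,a) with handed(o,f,a), signed(a,f).
Restrictor triples: (o1,f1,a3)→signed(a3,f1) ✓  (o1,f2,a3)→signed(a3,f2) ✓  (o1,f4,a2)→signed(a2,f4) ✓  (o2,f1,a2)→signed(a2,f1) ✓  (o2,f2,a1)→signed(a1,f2) ✗  (o2,f2,a3)→signed(a3,f2) ✓  (o2,f3,a3)→signed(a3,f3) ✗  (o2,f4,a4)→signed(a4,f4) ✗  (o3,f1,a3)→signed(a3,f1) ✓  (o3,f2,a2)→signed(a2,f2) ✗  (o3,f2,a3)→signed(a3,f2) ✓  (o4,f1,a2)→signed(a2,f1) ✓  (o4,f1,a3)→signed(a3,f1) ✓  (o4,f3,a2)→signed(a2,f3) ✗  (o4,f3,a3)→signed(a3,f3) ✗  (o4,f3,a4)→signed(a4,f3) ✓
Counterexamples (restrictor triples failing the scope): 6.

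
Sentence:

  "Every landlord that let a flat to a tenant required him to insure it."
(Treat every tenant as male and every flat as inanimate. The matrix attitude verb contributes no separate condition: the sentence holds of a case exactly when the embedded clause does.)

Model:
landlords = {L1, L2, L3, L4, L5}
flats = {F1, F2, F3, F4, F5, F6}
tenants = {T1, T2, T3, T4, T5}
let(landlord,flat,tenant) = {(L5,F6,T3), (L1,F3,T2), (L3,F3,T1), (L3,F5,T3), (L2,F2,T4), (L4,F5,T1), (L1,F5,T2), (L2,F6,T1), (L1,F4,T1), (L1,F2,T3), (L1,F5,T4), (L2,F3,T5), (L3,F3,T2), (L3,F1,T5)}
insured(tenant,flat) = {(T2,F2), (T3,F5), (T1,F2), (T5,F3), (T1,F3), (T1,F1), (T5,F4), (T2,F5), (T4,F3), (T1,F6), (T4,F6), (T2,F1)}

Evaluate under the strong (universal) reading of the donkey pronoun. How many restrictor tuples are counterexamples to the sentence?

9

"him" takes "a tenant" as antecedent and "it" takes "a flat"; both are donkey pronouns co-varying with the restrictor.
Strong reading: for every (l,f,t) with let(l,f,t), insured(t,f).
Restrictor triples: (L1,F2,T3)→insured(T3,F2) ✗  (L1,F3,T2)→insured(T2,F3) ✗  (L1,F4,T1)→insured(T1,F4) ✗  (L1,F5,T2)→insured(T2,F5) ✓  (L1,F5,T4)→insured(T4,F5) ✗  (L2,F2,T4)→insured(T4,F2) ✗  (L2,F3,T5)→insured(T5,F3) ✓  (L2,F6,T1)→insured(T1,F6) ✓  (L3,F1,T5)→insured(T5,F1) ✗  (L3,F3,T1)→insured(T1,F3) ✓  (L3,F3,T2)→insured(T2,F3) ✗  (L3,F5,T3)→insured(T3,F5) ✓  (L4,F5,T1)→insured(T1,F5) ✗  (L5,F6,T3)→insured(T3,F6) ✗
Counterexamples (restrictor triples failing the scope): 9.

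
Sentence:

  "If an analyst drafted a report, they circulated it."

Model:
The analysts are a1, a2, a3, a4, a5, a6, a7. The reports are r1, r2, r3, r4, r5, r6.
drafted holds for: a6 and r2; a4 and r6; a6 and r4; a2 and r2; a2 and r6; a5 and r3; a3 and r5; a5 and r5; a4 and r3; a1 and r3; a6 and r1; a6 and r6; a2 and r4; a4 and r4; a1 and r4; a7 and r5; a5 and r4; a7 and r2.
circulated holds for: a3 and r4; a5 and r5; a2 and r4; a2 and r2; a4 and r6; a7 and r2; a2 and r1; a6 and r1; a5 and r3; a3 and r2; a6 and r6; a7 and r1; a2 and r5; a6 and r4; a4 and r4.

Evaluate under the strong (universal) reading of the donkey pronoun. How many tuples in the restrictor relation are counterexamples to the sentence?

8

"it" takes "a report" as antecedent — a donkey pronoun bound across the clause boundary.
Strong reading: for every (a,r) with drafted(a,r), circulated(a,r).
Restrictor pairs: (a1,r3) ✗  (a1,r4) ✗  (a2,r2) ✓  (a2,r4) ✓  (a2,r6) ✗  (a3,r5) ✗  (a4,r3) ✗  (a4,r4) ✓  (a4,r6) ✓  (a5,r3) ✓  (a5,r4) ✗  (a5,r5) ✓  (a6,r1) ✓  (a6,r2) ✗  (a6,r4) ✓  (a6,r6) ✓  (a7,r2) ✓  (a7,r5) ✗
Counterexamples (restrictor pairs failing the scope): 8.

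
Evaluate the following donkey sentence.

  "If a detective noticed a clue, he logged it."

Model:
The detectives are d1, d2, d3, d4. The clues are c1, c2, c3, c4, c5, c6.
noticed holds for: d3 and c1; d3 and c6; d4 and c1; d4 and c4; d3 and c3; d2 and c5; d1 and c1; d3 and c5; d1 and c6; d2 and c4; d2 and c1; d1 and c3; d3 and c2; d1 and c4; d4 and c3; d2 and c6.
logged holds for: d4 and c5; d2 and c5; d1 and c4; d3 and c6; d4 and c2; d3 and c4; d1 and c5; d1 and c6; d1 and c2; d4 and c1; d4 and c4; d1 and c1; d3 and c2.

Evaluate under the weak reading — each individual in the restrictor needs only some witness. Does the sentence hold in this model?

True

"it" takes "a clue" as antecedent — a donkey pronoun bound across the clause boundary.
Weak reading: every detective d with some noticed-clue has at least one noticed-clue c such that logged(d,c).
Per detective: d1:✓  d2:✓  d3:✓  d4:✓
Every detective in the restrictor has a witness.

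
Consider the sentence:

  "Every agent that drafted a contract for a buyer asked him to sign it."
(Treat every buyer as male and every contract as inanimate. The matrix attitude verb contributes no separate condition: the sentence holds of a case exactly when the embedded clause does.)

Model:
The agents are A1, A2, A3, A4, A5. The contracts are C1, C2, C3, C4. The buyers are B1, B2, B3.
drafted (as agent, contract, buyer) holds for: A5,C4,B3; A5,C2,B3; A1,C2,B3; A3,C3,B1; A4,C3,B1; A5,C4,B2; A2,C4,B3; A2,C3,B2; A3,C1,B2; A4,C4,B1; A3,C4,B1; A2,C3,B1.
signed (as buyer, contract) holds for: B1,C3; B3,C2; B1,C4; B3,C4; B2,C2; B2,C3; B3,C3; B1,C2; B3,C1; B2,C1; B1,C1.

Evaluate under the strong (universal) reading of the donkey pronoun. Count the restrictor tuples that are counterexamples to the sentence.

1

"him" takes "a buyer" as antecedent and "it" takes "a contract"; both are donkey pronouns co-varying with the restrictor.
Strong reading: for every (a,c,b) with drafted(a,c,b), signed(b,c).
Restrictor triples: (A1,C2,B3)→signed(B3,C2) ✓  (A2,C3,B1)→signed(B1,C3) ✓  (A2,C3,B2)→signed(B2,C3) ✓  (A2,C4,B3)→signed(B3,C4) ✓  (A3,C1,B2)→signed(B2,C1) ✓  (A3,C3,B1)→signed(B1,C3) ✓  (A3,C4,B1)→signed(B1,C4) ✓  (A4,C3,B1)→signed(B1,C3) ✓  (A4,C4,B1)→signed(B1,C4) ✓  (A5,C2,B3)→signed(B3,C2) ✓  (A5,C4,B2)→signed(B2,C4) ✗  (A5,C4,B3)→signed(B3,C4) ✓
Counterexamples (restrictor triples failing the scope): 1.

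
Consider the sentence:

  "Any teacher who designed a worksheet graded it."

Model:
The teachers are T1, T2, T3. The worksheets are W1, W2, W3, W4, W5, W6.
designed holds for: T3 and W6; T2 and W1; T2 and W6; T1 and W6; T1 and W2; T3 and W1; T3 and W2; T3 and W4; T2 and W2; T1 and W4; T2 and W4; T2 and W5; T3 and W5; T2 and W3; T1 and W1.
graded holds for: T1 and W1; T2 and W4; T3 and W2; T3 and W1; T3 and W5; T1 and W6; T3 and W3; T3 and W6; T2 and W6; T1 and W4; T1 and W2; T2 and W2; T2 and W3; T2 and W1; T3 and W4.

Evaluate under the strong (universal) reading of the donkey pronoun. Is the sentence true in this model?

"it" takes "a worksheet" as antecedent — a donkey pronoun bound across the clause boundary.
Strong reading: for every (t,w) with designed(t,w), graded(t,w).
Restrictor pairs: (T1,W1) ✓  (T1,W2) ✓  (T1,W4) ✓  (T1,W6) ✓  (T2,W1) ✓  (T2,W2) ✓  (T2,W3) ✓  (T2,W4) ✓  (T2,W5) ✗  (T2,W6) ✓  (T3,W1) ✓  (T3,W2) ✓  (T3,W4) ✓  (T3,W5) ✓  (T3,W6) ✓
Counterexample: (T2,W5) is in designed but fails the scope.

False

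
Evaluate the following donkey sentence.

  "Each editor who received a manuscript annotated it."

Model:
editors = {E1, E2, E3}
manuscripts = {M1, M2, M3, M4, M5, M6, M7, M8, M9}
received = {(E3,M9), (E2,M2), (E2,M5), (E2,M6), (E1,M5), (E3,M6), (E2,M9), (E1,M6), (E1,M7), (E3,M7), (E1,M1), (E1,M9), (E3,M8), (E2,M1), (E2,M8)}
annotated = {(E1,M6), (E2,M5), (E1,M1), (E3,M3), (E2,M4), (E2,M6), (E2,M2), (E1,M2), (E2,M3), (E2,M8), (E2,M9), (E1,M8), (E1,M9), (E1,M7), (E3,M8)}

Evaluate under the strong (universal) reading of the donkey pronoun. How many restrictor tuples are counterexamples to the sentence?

5

"it" takes "a manuscript" as antecedent — a donkey pronoun bound across the clause boundary.
Strong reading: for every (e,m) with received(e,m), annotated(e,m).
Restrictor pairs: (E1,M1) ✓  (E1,M5) ✗  (E1,M6) ✓  (E1,M7) ✓  (E1,M9) ✓  (E2,M1) ✗  (E2,M2) ✓  (E2,M5) ✓  (E2,M6) ✓  (E2,M8) ✓  (E2,M9) ✓  (E3,M6) ✗  (E3,M7) ✗  (E3,M8) ✓  (E3,M9) ✗
Counterexamples (restrictor pairs failing the scope): 5.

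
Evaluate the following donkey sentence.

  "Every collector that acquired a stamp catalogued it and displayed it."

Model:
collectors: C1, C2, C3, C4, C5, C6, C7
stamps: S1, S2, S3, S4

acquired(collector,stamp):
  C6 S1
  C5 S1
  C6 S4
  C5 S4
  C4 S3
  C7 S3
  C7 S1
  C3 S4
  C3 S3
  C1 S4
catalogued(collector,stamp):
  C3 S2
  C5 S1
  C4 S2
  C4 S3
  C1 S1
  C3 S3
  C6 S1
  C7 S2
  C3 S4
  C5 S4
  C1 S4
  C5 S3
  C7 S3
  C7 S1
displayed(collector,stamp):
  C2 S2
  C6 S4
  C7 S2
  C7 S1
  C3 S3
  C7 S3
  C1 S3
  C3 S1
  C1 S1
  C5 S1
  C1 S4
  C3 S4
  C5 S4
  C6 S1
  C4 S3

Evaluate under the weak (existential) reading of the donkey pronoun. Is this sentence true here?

True

"it" takes "a stamp" as antecedent — a donkey pronoun bound across the clause boundary.
Weak reading: every collector c with some acquired-stamp has at least one acquired-stamp s such that catalogued(c,s) ∧ displayed(c,s).
Per collector: C1:✓  C3:✓  C4:✓  C5:✓  C6:✓  C7:✓
Every collector in the restrictor has a witness.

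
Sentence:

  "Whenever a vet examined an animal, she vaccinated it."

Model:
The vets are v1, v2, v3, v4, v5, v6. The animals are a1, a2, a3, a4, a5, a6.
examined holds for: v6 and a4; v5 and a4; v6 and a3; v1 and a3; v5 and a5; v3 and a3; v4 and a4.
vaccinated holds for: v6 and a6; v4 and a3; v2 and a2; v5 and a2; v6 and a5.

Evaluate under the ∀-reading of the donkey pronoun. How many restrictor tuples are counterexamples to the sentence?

7

"it" takes "an animal" as antecedent — a donkey pronoun bound across the clause boundary.
Strong reading: for every (v,a) with examined(v,a), vaccinated(v,a).
Restrictor pairs: (v1,a3) ✗  (v3,a3) ✗  (v4,a4) ✗  (v5,a4) ✗  (v5,a5) ✗  (v6,a3) ✗  (v6,a4) ✗
Counterexamples (restrictor pairs failing the scope): 7.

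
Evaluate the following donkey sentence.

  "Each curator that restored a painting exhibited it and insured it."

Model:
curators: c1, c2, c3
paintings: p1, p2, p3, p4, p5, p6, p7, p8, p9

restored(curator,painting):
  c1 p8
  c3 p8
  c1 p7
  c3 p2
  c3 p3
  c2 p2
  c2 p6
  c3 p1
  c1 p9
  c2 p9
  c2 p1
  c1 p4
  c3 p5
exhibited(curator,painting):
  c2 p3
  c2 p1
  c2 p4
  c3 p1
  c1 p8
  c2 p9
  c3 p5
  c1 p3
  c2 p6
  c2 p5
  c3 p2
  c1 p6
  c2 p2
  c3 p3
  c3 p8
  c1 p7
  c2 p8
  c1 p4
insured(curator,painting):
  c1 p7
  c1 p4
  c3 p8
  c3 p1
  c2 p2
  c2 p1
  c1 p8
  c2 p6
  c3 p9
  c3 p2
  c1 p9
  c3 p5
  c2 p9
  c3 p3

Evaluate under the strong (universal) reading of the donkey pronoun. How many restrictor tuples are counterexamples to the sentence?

1

"it" takes "a painting" as antecedent — a donkey pronoun bound across the clause boundary.
Strong reading: for every (c,p) with restored(c,p), exhibited(c,p) ∧ insured(c,p).
Restrictor pairs: (c1,p4) ✓  (c1,p7) ✓  (c1,p8) ✓  (c1,p9) ✗  (c2,p1) ✓  (c2,p2) ✓  (c2,p6) ✓  (c2,p9) ✓  (c3,p1) ✓  (c3,p2) ✓  (c3,p3) ✓  (c3,p5) ✓  (c3,p8) ✓
Counterexamples (restrictor pairs failing the scope): 1.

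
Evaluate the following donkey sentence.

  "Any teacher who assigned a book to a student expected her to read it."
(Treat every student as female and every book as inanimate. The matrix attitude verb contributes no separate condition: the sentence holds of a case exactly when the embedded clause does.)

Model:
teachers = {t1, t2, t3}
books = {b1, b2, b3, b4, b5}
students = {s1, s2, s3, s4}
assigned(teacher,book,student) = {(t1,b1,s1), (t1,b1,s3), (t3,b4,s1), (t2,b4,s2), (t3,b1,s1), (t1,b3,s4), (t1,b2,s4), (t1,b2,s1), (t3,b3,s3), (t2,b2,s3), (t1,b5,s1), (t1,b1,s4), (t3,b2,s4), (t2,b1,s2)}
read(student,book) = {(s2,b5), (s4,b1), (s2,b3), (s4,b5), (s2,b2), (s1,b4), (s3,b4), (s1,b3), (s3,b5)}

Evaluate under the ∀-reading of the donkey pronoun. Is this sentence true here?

"her" takes "a student" as antecedent and "it" takes "a book"; both are donkey pronouns co-varying with the restrictor.
Strong reading: for every (t,b,s) with assigned(t,b,s), read(s,b).
Restrictor triples: (t1,b1,s1)→read(s1,b1) ✗  (t1,b1,s3)→read(s3,b1) ✗  (t1,b1,s4)→read(s4,b1) ✓  (t1,b2,s1)→read(s1,b2) ✗  (t1,b2,s4)→read(s4,b2) ✗  (t1,b3,s4)→read(s4,b3) ✗  (t1,b5,s1)→read(s1,b5) ✗  (t2,b1,s2)→read(s2,b1) ✗  (t2,b2,s3)→read(s3,b2) ✗  (t2,b4,s2)→read(s2,b4) ✗  (t3,b1,s1)→read(s1,b1) ✗  (t3,b2,s4)→read(s4,b2) ✗  (t3,b3,s3)→read(s3,b3) ✗  (t3,b4,s1)→read(s1,b4) ✓
Counterexample: (t1,b1,s1) — read(s1,b1) does not hold.

False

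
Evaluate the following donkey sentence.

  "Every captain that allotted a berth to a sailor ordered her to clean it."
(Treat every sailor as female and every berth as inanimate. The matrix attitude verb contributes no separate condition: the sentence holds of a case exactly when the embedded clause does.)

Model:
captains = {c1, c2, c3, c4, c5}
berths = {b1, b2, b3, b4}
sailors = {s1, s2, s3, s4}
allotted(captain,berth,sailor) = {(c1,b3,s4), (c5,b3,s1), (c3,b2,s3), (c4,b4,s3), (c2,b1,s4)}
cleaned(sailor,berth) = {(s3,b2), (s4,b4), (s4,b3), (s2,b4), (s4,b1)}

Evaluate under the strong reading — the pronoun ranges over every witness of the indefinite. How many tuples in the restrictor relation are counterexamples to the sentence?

2

"her" takes "a sailor" as antecedent and "it" takes "a berth"; both are donkey pronouns co-varying with the restrictor.
Strong reading: for every (c,b,s) with allotted(c,b,s), cleaned(s,b).
Restrictor triples: (c1,b3,s4)→cleaned(s4,b3) ✓  (c2,b1,s4)→cleaned(s4,b1) ✓  (c3,b2,s3)→cleaned(s3,b2) ✓  (c4,b4,s3)→cleaned(s3,b4) ✗  (c5,b3,s1)→cleaned(s1,b3) ✗
Counterexamples (restrictor triples failing the scope): 2.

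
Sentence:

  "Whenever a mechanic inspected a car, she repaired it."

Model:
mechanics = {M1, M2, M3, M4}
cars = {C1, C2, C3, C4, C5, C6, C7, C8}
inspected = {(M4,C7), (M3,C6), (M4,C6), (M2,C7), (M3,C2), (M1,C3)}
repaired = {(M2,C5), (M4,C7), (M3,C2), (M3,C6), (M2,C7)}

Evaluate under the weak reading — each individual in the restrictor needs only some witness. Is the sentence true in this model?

"it" takes "a car" as antecedent — a donkey pronoun bound across the clause boundary.
Weak reading: every mechanic m with some inspected-car has at least one inspected-car c such that repaired(m,c).
Per mechanic: M1:✗  M2:✓  M3:✓  M4:✓
M1 has no witness among its inspected-cars.

False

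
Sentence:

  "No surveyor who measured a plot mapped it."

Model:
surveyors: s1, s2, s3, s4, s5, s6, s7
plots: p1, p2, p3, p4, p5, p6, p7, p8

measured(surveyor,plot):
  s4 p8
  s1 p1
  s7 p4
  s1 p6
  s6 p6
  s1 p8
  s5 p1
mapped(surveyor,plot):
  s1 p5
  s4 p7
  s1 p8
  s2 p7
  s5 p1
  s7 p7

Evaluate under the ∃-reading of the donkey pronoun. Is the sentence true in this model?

"it" takes "a plot" as antecedent — a donkey pronoun bound across the clause boundary.
Truth condition: for no (s,p) with measured(s,p) does mapped(s,p) hold.
Restrictor pairs — does the scope hold? (s1,p1):fails  (s1,p6):fails  (s1,p8):holds  (s4,p8):fails  (s5,p1):holds  (s6,p6):fails  (s7,p4):fails
Scope holds for 2 pair(s), so the sentence is false.

False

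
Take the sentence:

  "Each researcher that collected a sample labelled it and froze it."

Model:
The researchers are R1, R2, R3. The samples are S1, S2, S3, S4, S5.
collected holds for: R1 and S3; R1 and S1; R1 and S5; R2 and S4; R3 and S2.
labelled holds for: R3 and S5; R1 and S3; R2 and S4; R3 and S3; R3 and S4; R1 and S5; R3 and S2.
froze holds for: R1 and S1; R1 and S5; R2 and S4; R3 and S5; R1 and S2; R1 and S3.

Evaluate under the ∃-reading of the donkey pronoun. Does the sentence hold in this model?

"it" takes "a sample" as antecedent — a donkey pronoun bound across the clause boundary.
Weak reading: every researcher r with some collected-sample has at least one collected-sample s such that labelled(r,s) ∧ froze(r,s).
Per researcher: R1:✓  R2:✓  R3:✗
R3 has no witness among its collected-samples.

False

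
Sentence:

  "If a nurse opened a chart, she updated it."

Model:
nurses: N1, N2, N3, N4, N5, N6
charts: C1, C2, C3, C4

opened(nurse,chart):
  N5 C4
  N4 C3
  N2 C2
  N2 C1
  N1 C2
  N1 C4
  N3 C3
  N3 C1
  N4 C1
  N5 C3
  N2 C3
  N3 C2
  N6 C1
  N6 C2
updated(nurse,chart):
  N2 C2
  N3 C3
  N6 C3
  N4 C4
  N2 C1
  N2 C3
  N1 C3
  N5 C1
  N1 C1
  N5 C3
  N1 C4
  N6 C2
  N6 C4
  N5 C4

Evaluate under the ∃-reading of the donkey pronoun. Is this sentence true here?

False

"it" takes "a chart" as antecedent — a donkey pronoun bound across the clause boundary.
Weak reading: every nurse n with some opened-chart has at least one opened-chart c such that updated(n,c).
Per nurse: N1:✓  N2:✓  N3:✓  N4:✗  N5:✓  N6:✓
N4 has no witness among its opened-charts.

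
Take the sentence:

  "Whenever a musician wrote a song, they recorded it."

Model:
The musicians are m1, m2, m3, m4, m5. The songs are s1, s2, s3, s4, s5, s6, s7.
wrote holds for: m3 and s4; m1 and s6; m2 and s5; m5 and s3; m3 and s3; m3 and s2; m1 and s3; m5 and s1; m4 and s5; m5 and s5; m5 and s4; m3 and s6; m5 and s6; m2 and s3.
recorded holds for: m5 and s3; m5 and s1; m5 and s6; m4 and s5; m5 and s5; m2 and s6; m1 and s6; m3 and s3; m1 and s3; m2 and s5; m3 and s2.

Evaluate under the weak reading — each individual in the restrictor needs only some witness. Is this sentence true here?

True

"it" takes "a song" as antecedent — a donkey pronoun bound across the clause boundary.
Weak reading: every musician m with some wrote-song has at least one wrote-song s such that recorded(m,s).
Per musician: m1:✓  m2:✓  m3:✓  m4:✓  m5:✓
Every musician in the restrictor has a witness.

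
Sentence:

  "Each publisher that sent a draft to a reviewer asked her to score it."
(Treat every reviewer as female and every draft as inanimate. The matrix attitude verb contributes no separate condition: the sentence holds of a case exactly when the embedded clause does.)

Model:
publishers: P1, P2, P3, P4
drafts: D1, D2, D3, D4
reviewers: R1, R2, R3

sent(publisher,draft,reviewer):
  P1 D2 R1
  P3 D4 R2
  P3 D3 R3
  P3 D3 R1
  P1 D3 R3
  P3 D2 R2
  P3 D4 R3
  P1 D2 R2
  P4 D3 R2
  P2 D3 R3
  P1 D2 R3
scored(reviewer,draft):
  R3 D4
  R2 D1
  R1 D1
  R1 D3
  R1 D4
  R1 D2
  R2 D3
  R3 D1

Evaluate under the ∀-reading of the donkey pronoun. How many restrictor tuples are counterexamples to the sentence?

7

"her" takes "a reviewer" as antecedent and "it" takes "a draft"; both are donkey pronouns co-varying with the restrictor.
Strong reading: for every (p,d,r) with sent(p,d,r), scored(r,d).
Restrictor triples: (P1,D2,R1)→scored(R1,D2) ✓  (P1,D2,R2)→scored(R2,D2) ✗  (P1,D2,R3)→scored(R3,D2) ✗  (P1,D3,R3)→scored(R3,D3) ✗  (P2,D3,R3)→scored(R3,D3) ✗  (P3,D2,R2)→scored(R2,D2) ✗  (P3,D3,R1)→scored(R1,D3) ✓  (P3,D3,R3)→scored(R3,D3) ✗  (P3,D4,R2)→scored(R2,D4) ✗  (P3,D4,R3)→scored(R3,D4) ✓  (P4,D3,R2)→scored(R2,D3) ✓
Counterexamples (restrictor triples failing the scope): 7.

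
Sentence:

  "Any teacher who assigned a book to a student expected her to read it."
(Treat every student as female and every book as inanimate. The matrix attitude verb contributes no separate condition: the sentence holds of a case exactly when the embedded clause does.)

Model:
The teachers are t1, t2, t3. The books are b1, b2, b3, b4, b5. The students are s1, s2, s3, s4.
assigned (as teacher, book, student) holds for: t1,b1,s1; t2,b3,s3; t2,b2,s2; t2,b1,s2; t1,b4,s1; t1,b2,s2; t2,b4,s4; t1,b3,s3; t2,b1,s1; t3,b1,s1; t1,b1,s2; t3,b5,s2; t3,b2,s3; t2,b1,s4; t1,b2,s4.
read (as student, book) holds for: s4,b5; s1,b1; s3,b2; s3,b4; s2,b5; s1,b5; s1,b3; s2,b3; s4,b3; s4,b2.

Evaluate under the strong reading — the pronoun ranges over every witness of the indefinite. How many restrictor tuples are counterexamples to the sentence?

"her" takes "a student" as antecedent and "it" takes "a book"; both are donkey pronouns co-varying with the restrictor.
Strong reading: for every (t,b,s) with assigned(t,b,s), read(s,b).
Restrictor triples: (t1,b1,s1)→read(s1,b1) ✓  (t1,b1,s2)→read(s2,b1) ✗  (t1,b2,s2)→read(s2,b2) ✗  (t1,b2,s4)→read(s4,b2) ✓  (t1,b3,s3)→read(s3,b3) ✗  (t1,b4,s1)→read(s1,b4) ✗  (t2,b1,s1)→read(s1,b1) ✓  (t2,b1,s2)→read(s2,b1) ✗  (t2,b1,s4)→read(s4,b1) ✗  (t2,b2,s2)→read(s2,b2) ✗  (t2,b3,s3)→read(s3,b3) ✗  (t2,b4,s4)→read(s4,b4) ✗  (t3,b1,s1)→read(s1,b1) ✓  (t3,b2,s3)→read(s3,b2) ✓  (t3,b5,s2)→read(s2,b5) ✓
Counterexamples (restrictor triples failing the scope): 9.

9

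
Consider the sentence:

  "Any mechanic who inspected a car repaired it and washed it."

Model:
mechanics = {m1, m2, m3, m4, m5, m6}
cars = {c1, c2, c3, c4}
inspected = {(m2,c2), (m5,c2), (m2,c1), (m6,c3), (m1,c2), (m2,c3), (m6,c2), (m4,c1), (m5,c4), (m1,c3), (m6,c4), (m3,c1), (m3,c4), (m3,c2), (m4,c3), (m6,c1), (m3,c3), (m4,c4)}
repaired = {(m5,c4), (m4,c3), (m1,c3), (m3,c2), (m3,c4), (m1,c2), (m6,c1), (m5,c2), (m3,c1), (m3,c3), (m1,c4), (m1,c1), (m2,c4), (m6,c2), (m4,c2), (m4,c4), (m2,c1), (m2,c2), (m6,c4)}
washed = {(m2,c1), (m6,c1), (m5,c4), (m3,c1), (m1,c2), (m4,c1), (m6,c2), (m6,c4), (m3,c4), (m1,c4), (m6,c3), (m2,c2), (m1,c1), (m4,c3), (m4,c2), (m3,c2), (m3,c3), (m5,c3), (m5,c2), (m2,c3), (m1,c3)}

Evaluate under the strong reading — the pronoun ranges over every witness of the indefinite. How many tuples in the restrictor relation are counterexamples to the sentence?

4

"it" takes "a car" as antecedent — a donkey pronoun bound across the clause boundary.
Strong reading: for every (m,c) with inspected(m,c), repaired(m,c) ∧ washed(m,c).
Restrictor pairs: (m1,c2) ✓  (m1,c3) ✓  (m2,c1) ✓  (m2,c2) ✓  (m2,c3) ✗  (m3,c1) ✓  (m3,c2) ✓  (m3,c3) ✓  (m3,c4) ✓  (m4,c1) ✗  (m4,c3) ✓  (m4,c4) ✗  (m5,c2) ✓  (m5,c4) ✓  (m6,c1) ✓  (m6,c2) ✓  (m6,c3) ✗  (m6,c4) ✓
Counterexamples (restrictor pairs failing the scope): 4.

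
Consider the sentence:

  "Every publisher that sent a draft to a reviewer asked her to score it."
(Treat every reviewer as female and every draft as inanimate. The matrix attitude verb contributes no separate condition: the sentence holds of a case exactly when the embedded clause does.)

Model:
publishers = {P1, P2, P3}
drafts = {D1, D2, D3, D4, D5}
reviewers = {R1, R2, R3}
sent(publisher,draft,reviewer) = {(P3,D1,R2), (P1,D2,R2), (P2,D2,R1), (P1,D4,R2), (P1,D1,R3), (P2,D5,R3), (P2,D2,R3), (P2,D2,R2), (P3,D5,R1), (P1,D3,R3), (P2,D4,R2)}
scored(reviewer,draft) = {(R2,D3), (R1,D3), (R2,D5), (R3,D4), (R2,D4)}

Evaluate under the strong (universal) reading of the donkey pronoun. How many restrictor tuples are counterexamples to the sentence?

9

"her" takes "a reviewer" as antecedent and "it" takes "a draft"; both are donkey pronouns co-varying with the restrictor.
Strong reading: for every (p,d,r) with sent(p,d,r), scored(r,d).
Restrictor triples: (P1,D1,R3)→scored(R3,D1) ✗  (P1,D2,R2)→scored(R2,D2) ✗  (P1,D3,R3)→scored(R3,D3) ✗  (P1,D4,R2)→scored(R2,D4) ✓  (P2,D2,R1)→scored(R1,D2) ✗  (P2,D2,R2)→scored(R2,D2) ✗  (P2,D2,R3)→scored(R3,D2) ✗  (P2,D4,R2)→scored(R2,D4) ✓  (P2,D5,R3)→scored(R3,D5) ✗  (P3,D1,R2)→scored(R2,D1) ✗  (P3,D5,R1)→scored(R1,D5) ✗
Counterexamples (restrictor triples failing the scope): 9.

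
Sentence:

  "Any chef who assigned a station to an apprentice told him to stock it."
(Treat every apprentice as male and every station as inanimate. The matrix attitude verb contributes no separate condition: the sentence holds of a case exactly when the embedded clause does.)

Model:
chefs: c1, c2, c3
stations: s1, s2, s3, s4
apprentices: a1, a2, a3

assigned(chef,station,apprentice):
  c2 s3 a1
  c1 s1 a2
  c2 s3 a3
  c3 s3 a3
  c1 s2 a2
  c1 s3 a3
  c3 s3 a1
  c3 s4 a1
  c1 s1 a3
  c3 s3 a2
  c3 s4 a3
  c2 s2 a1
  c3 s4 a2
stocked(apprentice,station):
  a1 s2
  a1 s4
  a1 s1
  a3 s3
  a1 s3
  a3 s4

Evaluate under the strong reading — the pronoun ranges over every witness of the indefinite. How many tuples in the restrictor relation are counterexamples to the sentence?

"him" takes "an apprentice" as antecedent and "it" takes "a station"; both are donkey pronouns co-varying with the restrictor.
Strong reading: for every (c,s,a) with assigned(c,s,a), stocked(a,s).
Restrictor triples: (c1,s1,a2)→stocked(a2,s1) ✗  (c1,s1,a3)→stocked(a3,s1) ✗  (c1,s2,a2)→stocked(a2,s2) ✗  (c1,s3,a3)→stocked(a3,s3) ✓  (c2,s2,a1)→stocked(a1,s2) ✓  (c2,s3,a1)→stocked(a1,s3) ✓  (c2,s3,a3)→stocked(a3,s3) ✓  (c3,s3,a1)→stocked(a1,s3) ✓  (c3,s3,a2)→stocked(a2,s3) ✗  (c3,s3,a3)→stocked(a3,s3) ✓  (c3,s4,a1)→stocked(a1,s4) ✓  (c3,s4,a2)→stocked(a2,s4) ✗  (c3,s4,a3)→stocked(a3,s4) ✓
Counterexamples (restrictor triples failing the scope): 5.

5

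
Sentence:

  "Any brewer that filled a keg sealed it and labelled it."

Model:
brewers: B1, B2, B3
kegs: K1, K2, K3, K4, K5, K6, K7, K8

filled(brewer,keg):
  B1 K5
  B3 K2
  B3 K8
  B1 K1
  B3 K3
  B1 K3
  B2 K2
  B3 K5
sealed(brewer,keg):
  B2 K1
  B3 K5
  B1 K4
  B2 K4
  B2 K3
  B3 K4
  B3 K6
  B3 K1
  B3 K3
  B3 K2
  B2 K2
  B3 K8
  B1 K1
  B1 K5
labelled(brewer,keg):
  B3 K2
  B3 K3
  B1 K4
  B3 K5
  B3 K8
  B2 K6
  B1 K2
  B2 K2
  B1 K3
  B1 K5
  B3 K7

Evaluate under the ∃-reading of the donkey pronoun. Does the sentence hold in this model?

True

"it" takes "a keg" as antecedent — a donkey pronoun bound across the clause boundary.
Weak reading: every brewer b with some filled-keg has at least one filled-keg k such that sealed(b,k) ∧ labelled(b,k).
Per brewer: B1:✓  B2:✓  B3:✓
Every brewer in the restrictor has a witness.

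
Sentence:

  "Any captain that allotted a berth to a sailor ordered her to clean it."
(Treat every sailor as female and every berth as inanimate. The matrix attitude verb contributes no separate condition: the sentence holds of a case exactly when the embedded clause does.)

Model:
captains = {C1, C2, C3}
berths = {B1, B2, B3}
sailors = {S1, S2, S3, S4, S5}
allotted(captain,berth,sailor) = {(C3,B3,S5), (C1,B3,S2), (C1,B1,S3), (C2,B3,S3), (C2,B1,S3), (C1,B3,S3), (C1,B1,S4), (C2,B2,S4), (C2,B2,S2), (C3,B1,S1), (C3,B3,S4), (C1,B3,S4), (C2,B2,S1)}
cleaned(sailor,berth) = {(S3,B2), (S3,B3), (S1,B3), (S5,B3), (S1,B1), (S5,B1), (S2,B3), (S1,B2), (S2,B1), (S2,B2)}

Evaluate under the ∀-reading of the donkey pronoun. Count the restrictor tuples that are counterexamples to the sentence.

"her" takes "a sailor" as antecedent and "it" takes "a berth"; both are donkey pronouns co-varying with the restrictor.
Strong reading: for every (c,b,s) with allotted(c,b,s), cleaned(s,b).
Restrictor triples: (C1,B1,S3)→cleaned(S3,B1) ✗  (C1,B1,S4)→cleaned(S4,B1) ✗  (C1,B3,S2)→cleaned(S2,B3) ✓  (C1,B3,S3)→cleaned(S3,B3) ✓  (C1,B3,S4)→cleaned(S4,B3) ✗  (C2,B1,S3)→cleaned(S3,B1) ✗  (C2,B2,S1)→cleaned(S1,B2) ✓  (C2,B2,S2)→cleaned(S2,B2) ✓  (C2,B2,S4)→cleaned(S4,B2) ✗  (C2,B3,S3)→cleaned(S3,B3) ✓  (C3,B1,S1)→cleaned(S1,B1) ✓  (C3,B3,S4)→cleaned(S4,B3) ✗  (C3,B3,S5)→cleaned(S5,B3) ✓
Counterexamples (restrictor triples failing the scope): 6.

6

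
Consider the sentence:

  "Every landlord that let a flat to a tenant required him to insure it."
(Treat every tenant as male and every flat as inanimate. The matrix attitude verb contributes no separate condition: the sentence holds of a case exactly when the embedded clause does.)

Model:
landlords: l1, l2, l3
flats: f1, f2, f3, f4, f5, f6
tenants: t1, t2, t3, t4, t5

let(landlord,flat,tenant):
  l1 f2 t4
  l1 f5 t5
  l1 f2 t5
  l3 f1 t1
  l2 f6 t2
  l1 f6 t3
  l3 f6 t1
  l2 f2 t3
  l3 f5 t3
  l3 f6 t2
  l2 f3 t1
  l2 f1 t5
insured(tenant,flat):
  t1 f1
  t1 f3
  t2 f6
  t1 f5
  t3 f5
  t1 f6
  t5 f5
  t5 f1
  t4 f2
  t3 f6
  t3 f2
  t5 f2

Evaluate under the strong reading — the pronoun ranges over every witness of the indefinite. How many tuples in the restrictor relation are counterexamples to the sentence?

"him" takes "a tenant" as antecedent and "it" takes "a flat"; both are donkey pronouns co-varying with the restrictor.
Strong reading: for every (l,f,t) with let(l,f,t), insured(t,f).
Restrictor triples: (l1,f2,t4)→insured(t4,f2) ✓  (l1,f2,t5)→insured(t5,f2) ✓  (l1,f5,t5)→insured(t5,f5) ✓  (l1,f6,t3)→insured(t3,f6) ✓  (l2,f1,t5)→insured(t5,f1) ✓  (l2,f2,t3)→insured(t3,f2) ✓  (l2,f3,t1)→insured(t1,f3) ✓  (l2,f6,t2)→insured(t2,f6) ✓  (l3,f1,t1)→insured(t1,f1) ✓  (l3,f5,t3)→insured(t3,f5) ✓  (l3,f6,t1)→insured(t1,f6) ✓  (l3,f6,t2)→insured(t2,f6) ✓
Counterexamples (restrictor triples failing the scope): 0.

0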